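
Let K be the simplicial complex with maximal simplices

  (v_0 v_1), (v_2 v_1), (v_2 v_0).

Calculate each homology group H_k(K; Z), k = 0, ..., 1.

H_0 ≅ Z,  H_1 ≅ Z.

We work with the vertex ordering v_0 < v_1 < v_2. The simplices of K, each written with vertices in increasing order, are:

  0-simplices (3): [v_0], [v_1], [v_2]
  1-simplices (3): [v_0,v_1], [v_0,v_2], [v_1,v_2]

so the chain groups are C_0 ≅ Z^3, C_1 ≅ Z^3.

Boundary ∂_1: C_1 → C_0 sends each edge [p,q] (with p < q) to q − p.
The 3×3 boundary matrix has rank 2 and Smith normal form diag(1,1).

Reading off H_k = ker ∂_k / im ∂_{k+1}:

  H_0: rank C_0 − rank ∂_1 = 3 − 2 = 1, and the invariant factors of ∂_1 are all 1, so H_0 ≅ Z.
  H_1: rank ker ∂_1 − rank ∂_2 = (3 − 2) − 0 = 1, and there is no ∂_2, so H_1 ≅ Z.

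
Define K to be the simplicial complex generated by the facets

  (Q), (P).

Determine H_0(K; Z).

Order the vertices as P < Q. Listing each simplex with vertices in this order, K has dimension 0 with simplices:

  0-simplices (2): P, Q

so the chain groups are C_0 ≅ Z^2.

Computing H_k = (kernel of ∂_k) / (image of ∂_{k+1}):

  H_0: rank C_0 − rank ∂_1 = 2 − 0 = 2, and there is no ∂_1, so H_0 = Z^2.

(K is a triangulation of a set of 2 points.)

H_0 = Z^2.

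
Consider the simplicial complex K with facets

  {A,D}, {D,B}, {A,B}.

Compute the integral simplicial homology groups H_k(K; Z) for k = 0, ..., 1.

Order the vertices as A < B < D. Listing each simplex with vertices in this order, K has dimension 1 with simplices:

  0-simplices (3): A, B, D
  1-simplices (3): AB, AD, BD

giving chain groups C_0 ≅ Z^3, C_1 ≅ Z^3.

Boundary ∂_1: C_1 → C_0 is given by ∂[p,q] = [q] − [p]. For instance
  ∂BD = D − B.
This gives a 3×3 integer matrix of rank 2; reducing to Smith normal form yields diagonal entries (1,1).

From H_k ≅ ker(∂_k) / im(∂_{k+1}) we obtain:

  H_0: rank C_0 − rank ∂_1 = 3 − 2 = 1, and the invariant factors of ∂_1 are all 1, so H_0 ≅ Z.
  H_1: rank ker ∂_1 − rank ∂_2 = (3 − 2) − 0 = 1, and there is no ∂_2, so H_1 ≅ Z.

(K is a triangulation of the circle S^1.)

H_0 ≅ Z,  H_1 ≅ Z.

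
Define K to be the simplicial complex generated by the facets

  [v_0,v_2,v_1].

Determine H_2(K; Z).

H_2 = 0.

Take the total order v_0 < v_1 < v_2 on the vertex set. Then K (dimension 2) consists of the simplices:

  0-simplices (3): [v_0], [v_1], [v_2]
  1-simplices (3): [v_0,v_1], [v_0,v_2], [v_1,v_2]
  2-simplices (1): [v_0,v_1,v_2]

Hence C_0 ≅ Z^3, C_1 ≅ Z^3, C_2 ≅ Z^1.

The boundary map ∂_1: C_1 → C_0 is given by ∂[p,q] = [q] − [p].
As a 3×3 matrix over Z this has rank 2, with invariant factors (1,1).

∂_2: C_2 → C_1 sends each 2-simplex [p,q,r] to [q,r] − [p,r] + [p,q]. For instance
  ∂[v_0,v_1,v_2] = [v_1,v_2] − [v_0,v_2] + [v_0,v_1].
The 3×1 boundary matrix has rank 1 and Smith normal form diag(1).

Reading off H_k = ker ∂_k / im ∂_{k+1}:

  H_2: rank ker ∂_2 − rank ∂_3 = (1 − 1) − 0 = 0, and there is no ∂_3, so H_2 = 0.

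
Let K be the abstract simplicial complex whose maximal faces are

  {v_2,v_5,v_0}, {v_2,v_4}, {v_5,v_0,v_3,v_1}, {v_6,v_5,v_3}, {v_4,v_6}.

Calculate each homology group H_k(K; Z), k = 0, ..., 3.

Order the vertices as v_0 < v_1 < v_2 < v_3 < v_4 < v_5 < v_6. Listing each simplex with vertices in this order, K has dimension 3 with simplices:

  0-simplices (7): [v_0], [v_1], [v_2], [v_3], [v_4], [v_5], [v_6]
  1-simplices (12): [v_0,v_1], [v_0,v_2], [v_0,v_3], [v_0,v_5], [v_1,v_3], [v_1,v_5], [v_2,v_4], [v_2,v_5], [v_3,v_5], [v_3,v_6], [v_4,v_6], [v_5,v_6]
  2-simplices (6): [v_0,v_1,v_3], [v_0,v_1,v_5], [v_0,v_2,v_5], [v_0,v_3,v_5], [v_1,v_3,v_5], [v_3,v_5,v_6]
  3-simplices (1): [v_0,v_1,v_3,v_5]

giving chain groups C_0 ≅ Z^7, C_1 ≅ Z^12, C_2 ≅ Z^6, C_3 ≅ Z^1.

Boundary ∂_1: C_1 → C_0 maps an edge to its endpoints' difference, ∂[p,q] = q − p.
This gives a 7×12 integer matrix of rank 6; reducing to Smith normal form yields diagonal entries (1,1,1,1,1,1).

The boundary map ∂_2: C_2 → C_1 acts by ∂[p,q,r] = [q,r] − [p,r] + [p,q]. For instance
  ∂[v_0,v_3,v_5] = [v_3,v_5] − [v_0,v_5] + [v_0,v_3],
  ∂[v_1,v_3,v_5] = [v_3,v_5] − [v_1,v_5] + [v_1,v_3].
The 12×6 boundary matrix has rank 5 and Smith normal form diag(1,1,1,1,1).

The boundary map ∂_3: C_3 → C_2 sends each 3-simplex σ to the alternating sum Σ_i (−1)^i (σ with its i-th vertex removed). For instance
  ∂[v_0,v_1,v_3,v_5] = [v_1,v_3,v_5] − [v_0,v_3,v_5] + [v_0,v_1,v_5] − [v_0,v_1,v_3].
As a 6×1 matrix over Z this has rank 1, with invariant factors (1).

Now H_k = ker ∂_k / im ∂_{k+1}, so:

  H_0: rank C_0 − rank ∂_1 = 7 − 6 = 1, and the invariant factors of ∂_1 are all 1, so H_0 ≅ Z.
  H_1: rank ker ∂_1 − rank ∂_2 = (12 − 6) − 5 = 1, and the invariant factors of ∂_2 are all 1, so H_1 ≅ Z.
  H_2: rank ker ∂_2 − rank ∂_3 = (6 − 5) − 1 = 0, and the invariant factors of ∂_3 are all 1, so H_2 ≅ 0.
  H_3: rank ker ∂_3 − rank ∂_4 = (1 − 1) − 0 = 0, and there is no ∂_4, so H_3 ≅ 0.

H_0 = Z,  H_1 = Z,  H_2 = 0,  H_3 = 0.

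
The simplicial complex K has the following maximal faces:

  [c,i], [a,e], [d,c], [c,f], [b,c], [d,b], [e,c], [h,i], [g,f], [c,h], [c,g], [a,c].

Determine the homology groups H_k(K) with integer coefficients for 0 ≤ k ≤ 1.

H_0 ≅ Z,  H_1 ≅ Z^4.

Order the vertices as a < b < c < d < e < f < g < h < i. Listing each simplex with vertices in this order, K has dimension 1 with simplices:

  0-simplices (9): a, b, c, d, e, f, g, h, i
  1-simplices (12): ac, ae, bc, bd, cd, ce, cf, cg, ch, ci, fg, hi

giving chain groups C_0 ≅ Z^9, C_1 ≅ Z^12.

Boundary ∂_1: C_1 → C_0 is given by ∂[p,q] = [q] − [p]. For instance
  ∂cd = d − c.
The 9×12 boundary matrix has rank 8 and Smith normal form diag(1,1,1,1,1,1,1,1).

From H_k ≅ ker(∂_k) / im(∂_{k+1}) we obtain:

  H_0: rank C_0 − rank ∂_1 = 9 − 8 = 1, and the invariant factors of ∂_1 are all 1, so H_0 ≅ Z.
  H_1: rank ker ∂_1 − rank ∂_2 = (12 − 8) − 0 = 4, and there is no ∂_2, so H_1 ≅ Z^4.

As a check, the Euler characteristic is 9 − 12 = -3, which agrees with 1 − 4 = -3.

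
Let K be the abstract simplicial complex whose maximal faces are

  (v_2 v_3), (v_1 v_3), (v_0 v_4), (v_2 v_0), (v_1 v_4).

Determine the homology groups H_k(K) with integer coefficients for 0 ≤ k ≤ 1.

Fix the vertex order v_0 < v_1 < v_2 < v_3 < v_4 and write every simplex with vertices in increasing order. Then dim K = 1 and the simplices of K are:

  0-simplices (5): [v_0], [v_1], [v_2], [v_3], [v_4]
  1-simplices (5): [v_0,v_2], [v_0,v_4], [v_1,v_3], [v_1,v_4], [v_2,v_3]

so the chain groups are C_0 ≅ Z^5, C_1 ≅ Z^5.

The boundary map ∂_1: C_1 → C_0 sends each edge [p,q] (with p < q) to q − p. For instance
  ∂[v_2,v_3] = [v_3] − [v_2].
The resulting 5×5 matrix has rank 4, and its Smith normal form has invariant factors (1,1,1,1).

From H_k ≅ ker(∂_k) / im(∂_{k+1}) we obtain:

  H_0: rank C_0 − rank ∂_1 = 5 − 4 = 1, and the invariant factors of ∂_1 are all 1, so H_0 ≅ Z.
  H_1: rank ker ∂_1 − rank ∂_2 = (5 − 4) − 0 = 1, and there is no ∂_2, so H_1 ≅ Z.

(K is a triangulation of the circle S^1.)

H_0 ≅ Z,  H_1 ≅ Z.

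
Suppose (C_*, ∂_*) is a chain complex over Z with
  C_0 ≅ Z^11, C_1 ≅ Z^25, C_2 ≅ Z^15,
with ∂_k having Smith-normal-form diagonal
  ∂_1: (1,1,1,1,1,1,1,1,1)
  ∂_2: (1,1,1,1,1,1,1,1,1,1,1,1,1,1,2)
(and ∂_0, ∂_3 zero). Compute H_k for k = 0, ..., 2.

H_0 ≅ Z^2,  H_1 ≅ Z ⊕ Z/2,  H_2 = 0.

H_0: b_0 = 11 − 0 − 9 = 2; torsion from ∂_1 factors > 1: none. So H_0 ≅ Z^2.
H_1: b_1 = 25 − 9 − 15 = 1; torsion from ∂_2 factors > 1: [2]. So H_1 ≅ Z ⊕ Z/2.
H_2: b_2 = 15 − 15 − 0 = 0; torsion from ∂_3 factors > 1: none. So H_2 ≅ 0.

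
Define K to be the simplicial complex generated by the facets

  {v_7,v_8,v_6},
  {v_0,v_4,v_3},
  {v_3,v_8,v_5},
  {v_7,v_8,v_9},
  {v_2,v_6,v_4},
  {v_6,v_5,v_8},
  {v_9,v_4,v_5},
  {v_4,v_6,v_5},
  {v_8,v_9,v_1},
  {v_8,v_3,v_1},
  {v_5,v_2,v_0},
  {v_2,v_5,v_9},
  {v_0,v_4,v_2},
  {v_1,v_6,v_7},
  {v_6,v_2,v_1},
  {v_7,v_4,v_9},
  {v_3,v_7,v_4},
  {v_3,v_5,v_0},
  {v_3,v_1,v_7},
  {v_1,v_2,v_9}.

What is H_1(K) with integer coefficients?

Fix the vertex order v_0 < v_1 < v_2 < v_3 < v_4 < v_5 < v_6 < v_7 < v_8 < v_9 and write every simplex with vertices in increasing order. Then dim K = 2 and the simplices of K are:

  0-simplices (10): [v_0], [v_1], [v_2], [v_3], [v_4], [v_5], [v_6], [v_7], [v_8], [v_9]
  1-simplices (30): (30 of them)
  2-simplices (20): (20 of them)

so the chain groups are C_0 ≅ Z^10, C_1 ≅ Z^30, C_2 ≅ Z^20.

∂_1: C_1 → C_0 sends each edge [p,q] (with p < q) to q − p. For instance
  ∂[v_2,v_5] = [v_5] − [v_2].
The 10×30 boundary matrix has rank 9 and Smith normal form diag(1,1,1,1,1,1,1,1,1).

∂_2: C_2 → C_1 sends each 2-simplex [p,q,r] to [q,r] − [p,r] + [p,q]. For instance
  ∂[v_1,v_6,v_7] = [v_6,v_7] − [v_1,v_7] + [v_1,v_6],
  ∂[v_0,v_3,v_5] = [v_3,v_5] − [v_0,v_5] + [v_0,v_3].
As a 30×20 matrix over Z this has rank 20, with invariant factors (1,1,1,1,1,1,1,1,1,1,1,1,1,1,1,1,1,1,1,2).

Computing H_k = (kernel of ∂_k) / (image of ∂_{k+1}):

  H_1: rank ker ∂_1 − rank ∂_2 = (30 − 9) − 20 = 1, and ∂_2 has invariant factor 2 > 1, so H_1 ≅ Z × Z/2.

H_1 = Z × Z/2.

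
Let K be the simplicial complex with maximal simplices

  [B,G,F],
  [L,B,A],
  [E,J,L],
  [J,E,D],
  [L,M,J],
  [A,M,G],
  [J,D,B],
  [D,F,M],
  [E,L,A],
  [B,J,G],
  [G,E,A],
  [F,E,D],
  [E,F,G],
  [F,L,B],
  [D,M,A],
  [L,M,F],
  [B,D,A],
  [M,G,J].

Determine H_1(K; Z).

Fix the vertex order A < B < D < E < F < G < J < L < M and write every simplex with vertices in increasing order. Then dim K = 2 and the simplices of K are:

  0-simplices (9): A, B, D, E, F, G, J, L, M
  1-simplices (27): AB, AD, AE, AG, AL, AM, BD, BF, BG, BJ, BL, DE, DF, DJ, DM, EF, EG, EJ, EL, FG, FL, FM, GJ, GM, JL, JM, LM
  2-simplices (18): ABD, ABL, ADM, AEG, AEL, AGM, BDJ, BFG, BFL, BGJ, DEF, DEJ, DFM, EFG, EJL, FLM, GJM, JLM

Hence C_0 ≅ Z^9, C_1 ≅ Z^27, C_2 ≅ Z^18.

The boundary map ∂_1: C_1 → C_0 is given by ∂[p,q] = [q] − [p].
The 9×27 boundary matrix has rank 8 and Smith normal form diag(1,1,1,1,1,1,1,1).

∂_2: C_2 → C_1 maps a triangle to the signed sum of its edges. For instance
  ∂GJM = JM − GM + GJ,
  ∂ABL = BL − AL + AB.
This gives a 27×18 integer matrix of rank 17; reducing to Smith normal form yields diagonal entries (1,1,1,1,1,1,1,1,1,1,1,1,1,1,1,1,1).

Reading off H_k = ker ∂_k / im ∂_{k+1}:

  H_1: rank ker ∂_1 − rank ∂_2 = (27 − 8) − 17 = 2, and the invariant factors of ∂_2 are all 1, so H_1 = Z^2.

H_1 = Z^2.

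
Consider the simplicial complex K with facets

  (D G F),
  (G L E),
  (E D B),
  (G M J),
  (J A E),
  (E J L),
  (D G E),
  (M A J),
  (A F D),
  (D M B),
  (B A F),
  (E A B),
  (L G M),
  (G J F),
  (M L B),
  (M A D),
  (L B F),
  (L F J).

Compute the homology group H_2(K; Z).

Take the total order A < B < D < E < F < G < J < L < M on the vertex set. Then K (dimension 2) consists of the simplices:

  0-simplices (9): A, B, D, E, F, G, J, L, M
  1-simplices (27): AB, AD, AE, AF, AJ, AM, BD, BE, BF, BL, BM, DE, DF, DG, DM, EG, EJ, EL, FG, FJ, FL, GJ, GL, GM, JL, JM, LM
  2-simplices (18): ABE, ABF, ADF, ADM, AEJ, AJM, BDE, BDM, BFL, BLM, DEG, DFG, EGL, EJL, FGJ, FJL, GJM, GLM

so the chain groups are C_0 ≅ Z^9, C_1 ≅ Z^27, C_2 ≅ Z^18.

Boundary ∂_1: C_1 → C_0 maps an edge to its endpoints' difference, ∂[p,q] = q − p. For instance
  ∂DM = M − D.
This gives a 9×27 integer matrix of rank 8; reducing to Smith normal form yields diagonal entries (1,1,1,1,1,1,1,1).

∂_2: C_2 → C_1 sends each 2-simplex [p,q,r] to [q,r] − [p,r] + [p,q]. For instance
  ∂BDM = DM − BM + BD,
  ∂ADM = DM − AM + AD.
The 27×18 boundary matrix has rank 18 and Smith normal form diag(1,1,1,1,1,1,1,1,1,1,1,1,1,1,1,1,1,2).

Reading off H_k = ker ∂_k / im ∂_{k+1}:

  H_2: rank ker ∂_2 − rank ∂_3 = (18 − 18) − 0 = 0, and there is no ∂_3, so H_2 ≅ 0.

H_2 ≅ 0.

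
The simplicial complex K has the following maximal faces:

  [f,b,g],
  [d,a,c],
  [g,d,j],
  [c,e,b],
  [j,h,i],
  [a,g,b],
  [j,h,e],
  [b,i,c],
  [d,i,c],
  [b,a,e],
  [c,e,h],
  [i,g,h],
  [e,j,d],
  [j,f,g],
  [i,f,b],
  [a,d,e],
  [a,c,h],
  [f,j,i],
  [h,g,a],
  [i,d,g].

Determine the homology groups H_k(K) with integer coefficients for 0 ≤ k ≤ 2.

H_0 = Z,  H_1 = Z × Z/2,  H_2 = 0.

Fix the vertex order a < b < c < d < e < f < g < h < i < j and write every simplex with vertices in increasing order. Then dim K = 2 and the simplices of K are:

  0-simplices (10): a, b, c, d, e, f, g, h, i, j
  1-simplices (30): ab, ac, ad, ae, ag, ah, bc, be, bf, bg, bi, cd, ce, ch, ci, de, dg, di, dj, eh, ej, fg, fi, fj, gh, gi, gj, hi, hj, ij
  2-simplices (20): abe, abg, acd, ach, ade, agh, bce, bci, bfg, bfi, cdi, ceh, dej, dgi, dgj, ehj, fgj, fij, ghi, hij

so the chain groups are C_0 ≅ Z^10, C_1 ≅ Z^30, C_2 ≅ Z^20.

Boundary ∂_1: C_1 → C_0 is given by ∂[p,q] = [q] − [p]. For instance
  ∂bc = c − b.
The 10×30 boundary matrix has rank 9 and Smith normal form diag(1,1,1,1,1,1,1,1,1).

∂_2: C_2 → C_1 maps a triangle to the signed sum of its edges. For instance
  ∂bce = ce − be + bc,
  ∂ach = ch − ah + ac.
The 30×20 boundary matrix has rank 20 and Smith normal form diag(1,1,1,1,1,1,1,1,1,1,1,1,1,1,1,1,1,1,1,2).

From H_k ≅ ker(∂_k) / im(∂_{k+1}) we obtain:

  H_0: rank C_0 − rank ∂_1 = 10 − 9 = 1, and the invariant factors of ∂_1 are all 1, so H_0 = Z.
  H_1: rank ker ∂_1 − rank ∂_2 = (30 − 9) − 20 = 1, and ∂_2 has invariant factor 2 > 1, so H_1 = Z × Z/2.
  H_2: rank ker ∂_2 − rank ∂_3 = (20 − 20) − 0 = 0, and there is no ∂_3, so H_2 = 0.

(K is a triangulation of the Klein bottle.)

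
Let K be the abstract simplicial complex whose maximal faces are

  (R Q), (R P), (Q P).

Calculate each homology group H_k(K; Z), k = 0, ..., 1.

K has 3 vertices, 3 edges.
rank ∂_0 = 0, rank ∂_1 = 2 ⇒ b_0 = 3 − 0 − 2 = 1; all invariant factors of ∂_1 are 1 so no torsion. So H_0 = Z.
rank ∂_1 = 2, rank ∂_2 = 0 ⇒ b_1 = 3 − 2 − 0 = 1. So H_1 = Z.

H_0 = Z,  H_1 = Z.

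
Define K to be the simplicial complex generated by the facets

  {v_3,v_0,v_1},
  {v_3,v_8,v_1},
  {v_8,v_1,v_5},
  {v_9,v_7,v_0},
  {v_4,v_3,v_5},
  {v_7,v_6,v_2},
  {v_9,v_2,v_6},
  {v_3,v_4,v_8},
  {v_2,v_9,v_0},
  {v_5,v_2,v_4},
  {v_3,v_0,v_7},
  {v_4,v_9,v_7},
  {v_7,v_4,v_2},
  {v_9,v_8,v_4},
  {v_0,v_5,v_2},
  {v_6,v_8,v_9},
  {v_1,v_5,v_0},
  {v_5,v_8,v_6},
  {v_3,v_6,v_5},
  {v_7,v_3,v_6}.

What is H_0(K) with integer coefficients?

H_0 = Z.

Order the vertices as v_0 < v_1 < v_2 < v_3 < v_4 < v_5 < v_6 < v_7 < v_8 < v_9. Listing each simplex with vertices in this order, K has dimension 2 with simplices:

  0-simplices (10): [v_0], [v_1], [v_2], [v_3], [v_4], [v_5], [v_6], [v_7], [v_8], [v_9]
  1-simplices (30): (30 of them)
  2-simplices (20): (20 of them)

giving chain groups C_0 ≅ Z^10, C_1 ≅ Z^30, C_2 ≅ Z^20.

The boundary map ∂_1: C_1 → C_0 maps an edge to its endpoints' difference, ∂[p,q] = q − p.
The resulting 10×30 matrix has rank 9, and its Smith normal form has invariant factors (1,1,1,1,1,1,1,1,1).

Boundary ∂_2: C_2 → C_1 acts by ∂[p,q,r] = [q,r] − [p,r] + [p,q]. For instance
  ∂[v_3,v_5,v_6] = [v_5,v_6] − [v_3,v_6] + [v_3,v_5],
  ∂[v_4,v_8,v_9] = [v_8,v_9] − [v_4,v_9] + [v_4,v_8].
As a 30×20 matrix over Z this has rank 20, with invariant factors (1,1,1,1,1,1,1,1,1,1,1,1,1,1,1,1,1,1,1,2).

Now H_k = ker ∂_k / im ∂_{k+1}, so:

  H_0: rank C_0 − rank ∂_1 = 10 − 9 = 1, and the invariant factors of ∂_1 are all 1, so H_0 = Z.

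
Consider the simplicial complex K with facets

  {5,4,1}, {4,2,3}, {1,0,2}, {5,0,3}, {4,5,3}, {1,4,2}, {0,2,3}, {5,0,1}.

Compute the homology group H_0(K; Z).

H_0 = Z.

Fix the vertex order 0 < 1 < 2 < 3 < 4 < 5 and write every simplex with vertices in increasing order. Then dim K = 2 and the simplices of K are:

  0-simplices (6): [0], [1], [2], [3], [4], [5]
  1-simplices (12): [0,1], [0,2], [0,3], [0,5], [1,2], [1,4], [1,5], [2,3], [2,4], [3,4], [3,5], [4,5]
  2-simplices (8): [0,1,2], [0,1,5], [0,2,3], [0,3,5], [1,2,4], [1,4,5], [2,3,4], [3,4,5]

so the chain groups are C_0 ≅ Z^6, C_1 ≅ Z^12, C_2 ≅ Z^8.

Boundary ∂_1: C_1 → C_0 sends each edge [p,q] (with p < q) to q − p. For instance
  ∂[0,2] = [2] − [0].
As a 6×12 matrix over Z this has rank 5, with invariant factors (1,1,1,1,1).

The boundary map ∂_2: C_2 → C_1 maps a triangle to the signed sum of its edges. For instance
  ∂[0,3,5] = [3,5] − [0,5] + [0,3],
  ∂[1,2,4] = [2,4] − [1,4] + [1,2].
The 12×8 boundary matrix has rank 7 and Smith normal form diag(1,1,1,1,1,1,1).

Reading off H_k = ker ∂_k / im ∂_{k+1}:

  H_0: rank C_0 − rank ∂_1 = 6 − 5 = 1, and the invariant factors of ∂_1 are all 1, so H_0 ≅ Z.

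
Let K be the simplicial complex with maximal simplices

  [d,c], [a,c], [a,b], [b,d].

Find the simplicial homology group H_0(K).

Order the vertices as a < b < c < d. Listing each simplex with vertices in this order, K has dimension 1 with simplices:

  0-simplices (4): a, b, c, d
  1-simplices (4): ab, ac, bd, cd

so the chain groups are C_0 ≅ Z^4, C_1 ≅ Z^4.

Boundary ∂_1: C_1 → C_0 maps an edge to its endpoints' difference, ∂[p,q] = q − p. For instance
  ∂cd = d − c.
The 4×4 boundary matrix has rank 3 and Smith normal form diag(1,1,1).

Reading off H_k = ker ∂_k / im ∂_{k+1}:

  H_0: rank C_0 − rank ∂_1 = 4 − 3 = 1, and the invariant factors of ∂_1 are all 1, so H_0 = Z.

H_0 = Z.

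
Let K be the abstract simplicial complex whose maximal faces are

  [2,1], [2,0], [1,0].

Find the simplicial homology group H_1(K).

H_1 ≅ Z.

Take the total order 0 < 1 < 2 on the vertex set. Then K (dimension 1) consists of the simplices:

  0-simplices (3): [0], [1], [2]
  1-simplices (3): [0,1], [0,2], [1,2]

giving chain groups C_0 ≅ Z^3, C_1 ≅ Z^3.

Boundary ∂_1: C_1 → C_0 sends each edge [p,q] (with p < q) to q − p.
The 3×3 boundary matrix has rank 2 and Smith normal form diag(1,1).

Reading off H_k = ker ∂_k / im ∂_{k+1}:

  H_1: rank ker ∂_1 − rank ∂_2 = (3 − 2) − 0 = 1, and there is no ∂_2, so H_1 = Z.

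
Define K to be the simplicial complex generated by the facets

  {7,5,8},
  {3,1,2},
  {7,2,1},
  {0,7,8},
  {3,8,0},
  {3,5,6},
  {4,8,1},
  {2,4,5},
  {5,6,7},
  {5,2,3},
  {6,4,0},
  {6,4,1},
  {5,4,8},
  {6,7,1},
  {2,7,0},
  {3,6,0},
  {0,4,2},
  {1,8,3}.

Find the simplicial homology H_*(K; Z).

H_0 ≅ Z,  H_1 ≅ Z^2,  H_2 ≅ Z.

Order the vertices as 0 < 1 < 2 < 3 < 4 < 5 < 6 < 7 < 8. Listing each simplex with vertices in this order, K has dimension 2 with simplices:

  0-simplices (9): [0], [1], [2], [3], [4], [5], [6], [7], [8]
  1-simplices (27): (27 of them)
  2-simplices (18): [0,2,4], [0,2,7], [0,3,6], [0,3,8], [0,4,6], [0,7,8], [1,2,3], [1,2,7], [1,3,8], [1,4,6], [1,4,8], [1,6,7], [2,3,5], [2,4,5], [3,5,6], [4,5,8], [5,6,7], [5,7,8]

so the chain groups are C_0 ≅ Z^9, C_1 ≅ Z^27, C_2 ≅ Z^18.

Boundary ∂_1: C_1 → C_0 sends each edge [p,q] (with p < q) to q − p.
As a 9×27 matrix over Z this has rank 8, with invariant factors (1,1,1,1,1,1,1,1).

Boundary ∂_2: C_2 → C_1 sends each 2-simplex [p,q,r] to [q,r] − [p,r] + [p,q]. For instance
  ∂[1,4,8] = [4,8] − [1,8] + [1,4],
  ∂[0,2,7] = [2,7] − [0,7] + [0,2].
The 27×18 boundary matrix has rank 17 and Smith normal form diag(1,1,1,1,1,1,1,1,1,1,1,1,1,1,1,1,1).

Reading off H_k = ker ∂_k / im ∂_{k+1}:

  H_0: rank C_0 − rank ∂_1 = 9 − 8 = 1, and the invariant factors of ∂_1 are all 1, so H_0 ≅ Z.
  H_1: rank ker ∂_1 − rank ∂_2 = (27 − 8) − 17 = 2, and the invariant factors of ∂_2 are all 1, so H_1 ≅ Z^2.
  H_2: rank ker ∂_2 − rank ∂_3 = (18 − 17) − 0 = 1, and there is no ∂_3, so H_2 ≅ Z.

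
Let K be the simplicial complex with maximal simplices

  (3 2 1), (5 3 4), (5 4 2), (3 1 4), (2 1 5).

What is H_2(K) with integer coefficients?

Order the vertices as 1 < 2 < 3 < 4 < 5. Listing each simplex with vertices in this order, K has dimension 2 with simplices:

  0-simplices (5): [1], [2], [3], [4], [5]
  1-simplices (10): [1,2], [1,3], [1,4], [1,5], [2,3], [2,4], [2,5], [3,4], [3,5], [4,5]
  2-simplices (5): [1,2,3], [1,2,5], [1,3,4], [2,4,5], [3,4,5]

so the chain groups are C_0 ≅ Z^5, C_1 ≅ Z^10, C_2 ≅ Z^5.

∂_1: C_1 → C_0 sends each edge [p,q] (with p < q) to q − p. For instance
  ∂[1,3] = [3] − [1].
The 5×10 boundary matrix has rank 4 and Smith normal form diag(1,1,1,1).

The boundary map ∂_2: C_2 → C_1 maps a triangle to the signed sum of its edges. For instance
  ∂[3,4,5] = [4,5] − [3,5] + [3,4],
  ∂[1,2,3] = [2,3] − [1,3] + [1,2].
This gives a 10×5 integer matrix of rank 5; reducing to Smith normal form yields diagonal entries (1,1,1,1,1).

Reading off H_k = ker ∂_k / im ∂_{k+1}:

  H_2: rank ker ∂_2 − rank ∂_3 = (5 − 5) − 0 = 0, and there is no ∂_3, so H_2 = 0.

(K is a triangulation of the Möbius band.)

H_2 = 0.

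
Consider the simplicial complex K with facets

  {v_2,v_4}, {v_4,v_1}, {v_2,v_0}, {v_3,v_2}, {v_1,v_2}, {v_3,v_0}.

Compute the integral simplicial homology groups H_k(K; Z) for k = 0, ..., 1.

Take the total order v_0 < v_1 < v_2 < v_3 < v_4 on the vertex set. Then K (dimension 1) consists of the simplices:

  0-simplices (5): [v_0], [v_1], [v_2], [v_3], [v_4]
  1-simplices (6): [v_0,v_2], [v_0,v_3], [v_1,v_2], [v_1,v_4], [v_2,v_3], [v_2,v_4]

giving chain groups C_0 ≅ Z^5, C_1 ≅ Z^6.

Boundary ∂_1: C_1 → C_0 maps an edge to its endpoints' difference, ∂[p,q] = q − p.
The 5×6 boundary matrix has rank 4 and Smith normal form diag(1,1,1,1).

Now H_k = ker ∂_k / im ∂_{k+1}, so:

  H_0: rank C_0 − rank ∂_1 = 5 − 4 = 1, and the invariant factors of ∂_1 are all 1, so H_0 = Z.
  H_1: rank ker ∂_1 − rank ∂_2 = (6 − 4) − 0 = 2, and there is no ∂_2, so H_1 = Z^2.

As a check, the Euler characteristic is 5 − 6 = -1, which agrees with 1 − 2 = -1.

H_0 = Z,  H_1 = Z^2.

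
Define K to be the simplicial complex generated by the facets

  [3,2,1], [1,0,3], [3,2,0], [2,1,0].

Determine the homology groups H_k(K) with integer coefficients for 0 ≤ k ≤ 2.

H_0 ≅ Z,  H_1 = 0,  H_2 ≅ Z.

Fix the vertex order 0 < 1 < 2 < 3 and write every simplex with vertices in increasing order. Then dim K = 2 and the simplices of K are:

  0-simplices (4): [0], [1], [2], [3]
  1-simplices (6): [0,1], [0,2], [0,3], [1,2], [1,3], [2,3]
  2-simplices (4): [0,1,2], [0,1,3], [0,2,3], [1,2,3]

so the chain groups are C_0 ≅ Z^4, C_1 ≅ Z^6, C_2 ≅ Z^4.

The boundary map ∂_1: C_1 → C_0 maps an edge to its endpoints' difference, ∂[p,q] = q − p. For instance
  ∂[0,2] = [2] − [0].
The 4×6 boundary matrix has rank 3 and Smith normal form diag(1,1,1).

Boundary ∂_2: C_2 → C_1 acts by ∂[p,q,r] = [q,r] − [p,r] + [p,q]. For instance
  ∂[0,1,2] = [1,2] − [0,2] + [0,1],
  ∂[0,2,3] = [2,3] − [0,3] + [0,2].
As a 6×4 matrix over Z this has rank 3, with invariant factors (1,1,1).

Reading off H_k = ker ∂_k / im ∂_{k+1}:

  H_0: rank C_0 − rank ∂_1 = 4 − 3 = 1, and the invariant factors of ∂_1 are all 1, so H_0 ≅ Z.
  H_1: rank ker ∂_1 − rank ∂_2 = (6 − 3) − 3 = 0, and the invariant factors of ∂_2 are all 1, so H_1 ≅ 0.
  H_2: rank ker ∂_2 − rank ∂_3 = (4 − 3) − 0 = 1, and there is no ∂_3, so H_2 ≅ Z.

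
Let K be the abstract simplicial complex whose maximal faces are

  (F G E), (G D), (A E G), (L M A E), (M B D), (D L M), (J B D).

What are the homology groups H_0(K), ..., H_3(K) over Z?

H_0 = Z,  H_1 = Z,  H_2 = 0,  H_3 = 0.

Fix the vertex order A < B < D < E < F < G < J < L < M and write every simplex with vertices in increasing order. Then dim K = 3 and the simplices of K are:

  0-simplices (9): A, B, D, E, F, G, J, L, M
  1-simplices (17): AE, AG, AL, AM, BD, BJ, BM, DG, DJ, DL, DM, EF, EG, EL, EM, FG, LM
  2-simplices (9): AEG, AEL, AEM, ALM, BDJ, BDM, DLM, EFG, ELM
  3-simplices (1): AELM

giving chain groups C_0 ≅ Z^9, C_1 ≅ Z^17, C_2 ≅ Z^9, C_3 ≅ Z^1.

The boundary map ∂_1: C_1 → C_0 sends each edge [p,q] (with p < q) to q − p. For instance
  ∂AG = G − A.
The resulting 9×17 matrix has rank 8, and its Smith normal form has invariant factors (1,1,1,1,1,1,1,1).

The boundary map ∂_2: C_2 → C_1 sends each 2-simplex [p,q,r] to [q,r] − [p,r] + [p,q]. For instance
  ∂BDM = DM − BM + BD,
  ∂AEL = EL − AL + AE.
The resulting 17×9 matrix has rank 8, and its Smith normal form has invariant factors (1,1,1,1,1,1,1,1).

Boundary ∂_3: C_3 → C_2 sends each 3-simplex σ to the alternating sum Σ_i (−1)^i (σ with its i-th vertex removed). For instance
  ∂AELM = ELM − ALM + AEM − AEL.
This gives a 9×1 integer matrix of rank 1; reducing to Smith normal form yields diagonal entries (1).

Computing H_k = (kernel of ∂_k) / (image of ∂_{k+1}):

  H_0: rank C_0 − rank ∂_1 = 9 − 8 = 1, and the invariant factors of ∂_1 are all 1, so H_0 = Z.
  H_1: rank ker ∂_1 − rank ∂_2 = (17 − 8) − 8 = 1, and the invariant factors of ∂_2 are all 1, so H_1 = Z.
  H_2: rank ker ∂_2 − rank ∂_3 = (9 − 8) − 1 = 0, and the invariant factors of ∂_3 are all 1, so H_2 = 0.
  H_3: rank ker ∂_3 − rank ∂_4 = (1 − 1) − 0 = 0, and there is no ∂_4, so H_3 = 0.

As a check, the Euler characteristic is 9 − 17 + 9 − 1 = 0, which agrees with 1 − 1 + 0 − 0 = 0.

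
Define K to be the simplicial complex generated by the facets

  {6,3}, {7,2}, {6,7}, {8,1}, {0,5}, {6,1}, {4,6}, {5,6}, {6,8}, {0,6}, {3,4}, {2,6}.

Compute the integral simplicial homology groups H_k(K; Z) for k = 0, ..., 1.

H_0 ≅ Z,  H_1 ≅ Z^4.

Take the total order 0 < 1 < 2 < 3 < 4 < 5 < 6 < 7 < 8 on the vertex set. Then K (dimension 1) consists of the simplices:

  0-simplices (9): [0], [1], [2], [3], [4], [5], [6], [7], [8]
  1-simplices (12): [0,5], [0,6], [1,6], [1,8], [2,6], [2,7], [3,4], [3,6], [4,6], [5,6], [6,7], [6,8]

giving chain groups C_0 ≅ Z^9, C_1 ≅ Z^12.

The boundary map ∂_1: C_1 → C_0 maps an edge to its endpoints' difference, ∂[p,q] = q − p.
The resulting 9×12 matrix has rank 8, and its Smith normal form has invariant factors (1,1,1,1,1,1,1,1).

From H_k ≅ ker(∂_k) / im(∂_{k+1}) we obtain:

  H_0: rank C_0 − rank ∂_1 = 9 − 8 = 1, and the invariant factors of ∂_1 are all 1, so H_0 = Z.
  H_1: rank ker ∂_1 − rank ∂_2 = (12 − 8) − 0 = 4, and there is no ∂_2, so H_1 = Z^4.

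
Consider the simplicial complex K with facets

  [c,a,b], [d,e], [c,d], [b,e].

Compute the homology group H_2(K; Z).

H_2 ≅ 0.

Take the total order a < b < c < d < e on the vertex set. Then K (dimension 2) consists of the simplices:

  0-simplices (5): a, b, c, d, e
  1-simplices (6): ab, ac, bc, be, cd, de
  2-simplices (1): abc

giving chain groups C_0 ≅ Z^5, C_1 ≅ Z^6, C_2 ≅ Z^1.

∂_1: C_1 → C_0 is given by ∂[p,q] = [q] − [p].
The 5×6 boundary matrix has rank 4 and Smith normal form diag(1,1,1,1).

∂_2: C_2 → C_1 sends each 2-simplex [p,q,r] to [q,r] − [p,r] + [p,q]. For instance
  ∂abc = bc − ac + ab.
The 6×1 boundary matrix has rank 1 and Smith normal form diag(1).

From H_k ≅ ker(∂_k) / im(∂_{k+1}) we obtain:

  H_2: rank ker ∂_2 − rank ∂_3 = (1 − 1) − 0 = 0, and there is no ∂_3, so H_2 = 0.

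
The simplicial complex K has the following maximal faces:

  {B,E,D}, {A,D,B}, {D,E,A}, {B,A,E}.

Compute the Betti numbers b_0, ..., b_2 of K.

b_0 = 1, b_1 = 0, b_2 = 1.

We work with the vertex ordering A < B < D < E. The simplices of K, each written with vertices in increasing order, are:

  0-simplices (4): A, B, D, E
  1-simplices (6): AB, AD, AE, BD, BE, DE
  2-simplices (4): ABD, ABE, ADE, BDE

Hence C_0 ≅ Z^4, C_1 ≅ Z^6, C_2 ≅ Z^4.

The boundary map ∂_1: C_1 → C_0 sends each edge [p,q] (with p < q) to q − p.
As a 4×6 matrix over Z this has rank 3, with invariant factors (1,1,1).

The boundary map ∂_2: C_2 → C_1 sends each 2-simplex [p,q,r] to [q,r] − [p,r] + [p,q]. For instance
  ∂ABE = BE − AE + AB,
  ∂ADE = DE − AE + AD.
The 6×4 boundary matrix has rank 3 and Smith normal form diag(1,1,1).

From H_k ≅ ker(∂_k) / im(∂_{k+1}) we obtain:

  H_0: rank C_0 − rank ∂_1 = 4 − 3 = 1, and the invariant factors of ∂_1 are all 1, so H_0 ≅ Z.
  H_1: rank ker ∂_1 − rank ∂_2 = (6 − 3) − 3 = 0, and the invariant factors of ∂_2 are all 1, so H_1 ≅ 0.
  H_2: rank ker ∂_2 − rank ∂_3 = (4 − 3) − 0 = 1, and there is no ∂_3, so H_2 ≅ Z.

As a check, the Euler characteristic is 4 − 6 + 4 = 2, which agrees with 1 − 0 + 1 = 2.

Hence the Betti numbers are b_0 = 1, b_1 = 0, b_2 = 1.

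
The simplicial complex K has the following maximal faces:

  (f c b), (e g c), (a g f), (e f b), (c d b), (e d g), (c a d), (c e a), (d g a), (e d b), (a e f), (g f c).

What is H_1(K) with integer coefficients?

Take the total order a < b < c < d < e < f < g on the vertex set. Then K (dimension 2) consists of the simplices:

  0-simplices (7): a, b, c, d, e, f, g
  1-simplices (18): ac, ad, ae, af, ag, bc, bd, be, bf, cd, ce, cf, cg, de, dg, ef, eg, fg
  2-simplices (12): acd, ace, adg, aef, afg, bcd, bcf, bde, bef, ceg, cfg, deg

Hence C_0 ≅ Z^7, C_1 ≅ Z^18, C_2 ≅ Z^12.

The boundary map ∂_1: C_1 → C_0 sends each edge [p,q] (with p < q) to q − p. For instance
  ∂cg = g − c.
As a 7×18 matrix over Z this has rank 6, with invariant factors (1,1,1,1,1,1).

∂_2: C_2 → C_1 acts by ∂[p,q,r] = [q,r] − [p,r] + [p,q]. For instance
  ∂deg = eg − dg + de,
  ∂afg = fg − ag + af.
The 18×12 boundary matrix has rank 12 and Smith normal form diag(1,1,1,1,1,1,1,1,1,1,1,2).

Now H_k = ker ∂_k / im ∂_{k+1}, so:

  H_1: rank ker ∂_1 − rank ∂_2 = (18 − 6) − 12 = 0, and ∂_2 has invariant factor 2 > 1, so H_1 ≅ Z/2Z.

H_1 = Z/2Z.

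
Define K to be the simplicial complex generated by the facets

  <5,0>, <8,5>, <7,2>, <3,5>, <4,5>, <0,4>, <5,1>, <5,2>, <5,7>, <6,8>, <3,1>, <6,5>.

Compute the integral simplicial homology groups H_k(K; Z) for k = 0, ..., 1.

We work with the vertex ordering 0 < 1 < 2 < 3 < 4 < 5 < 6 < 7 < 8. The simplices of K, each written with vertices in increasing order, are:

  0-simplices (9): [0], [1], [2], [3], [4], [5], [6], [7], [8]
  1-simplices (12): [0,4], [0,5], [1,3], [1,5], [2,5], [2,7], [3,5], [4,5], [5,6], [5,7], [5,8], [6,8]

giving chain groups C_0 ≅ Z^9, C_1 ≅ Z^12.

Boundary ∂_1: C_1 → C_0 sends each edge [p,q] (with p < q) to q − p.
This gives a 9×12 integer matrix of rank 8; reducing to Smith normal form yields diagonal entries (1,1,1,1,1,1,1,1).

From H_k ≅ ker(∂_k) / im(∂_{k+1}) we obtain:

  H_0: rank C_0 − rank ∂_1 = 9 − 8 = 1, and the invariant factors of ∂_1 are all 1, so H_0 = Z.
  H_1: rank ker ∂_1 − rank ∂_2 = (12 − 8) − 0 = 4, and there is no ∂_2, so H_1 = Z^4.

H_0 ≅ Z,  H_1 ≅ Z^4.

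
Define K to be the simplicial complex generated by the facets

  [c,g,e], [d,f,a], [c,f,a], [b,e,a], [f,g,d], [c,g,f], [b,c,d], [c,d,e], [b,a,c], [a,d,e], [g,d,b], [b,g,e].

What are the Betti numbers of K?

b_0 = 1, b_1 = 0, b_2 = 0.

Order the vertices as a < b < c < d < e < f < g. Listing each simplex with vertices in this order, K has dimension 2 with simplices:

  0-simplices (7): a, b, c, d, e, f, g
  1-simplices (18): ab, ac, ad, ae, af, bc, bd, be, bg, cd, ce, cf, cg, de, df, dg, eg, fg
  2-simplices (12): abc, abe, acf, ade, adf, bcd, bdg, beg, cde, ceg, cfg, dfg

Hence C_0 ≅ Z^7, C_1 ≅ Z^18, C_2 ≅ Z^12.

Boundary ∂_1: C_1 → C_0 sends each edge [p,q] (with p < q) to q − p.
This gives a 7×18 integer matrix of rank 6; reducing to Smith normal form yields diagonal entries (1,1,1,1,1,1).

∂_2: C_2 → C_1 sends each 2-simplex [p,q,r] to [q,r] − [p,r] + [p,q]. For instance
  ∂bdg = dg − bg + bd,
  ∂cfg = fg − cg + cf.
The 18×12 boundary matrix has rank 12 and Smith normal form diag(1,1,1,1,1,1,1,1,1,1,1,2).

Reading off H_k = ker ∂_k / im ∂_{k+1}:

  H_0: rank C_0 − rank ∂_1 = 7 − 6 = 1, and the invariant factors of ∂_1 are all 1, so H_0 = Z.
  H_1: rank ker ∂_1 − rank ∂_2 = (18 − 6) − 12 = 0, and ∂_2 has invariant factor 2 > 1, so H_1 = Z/2Z.
  H_2: rank ker ∂_2 − rank ∂_3 = (12 − 12) − 0 = 0, and there is no ∂_3, so H_2 = 0.

Hence the Betti numbers are b_0 = 1, b_1 = 0, b_2 = 0.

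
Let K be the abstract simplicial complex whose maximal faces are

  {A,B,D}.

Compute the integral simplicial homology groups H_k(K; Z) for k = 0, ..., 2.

H_0 ≅ Z,  H_1 = 0,  H_2 = 0.

Take the total order A < B < D on the vertex set. Then K (dimension 2) consists of the simplices:

  0-simplices (3): A, B, D
  1-simplices (3): AB, AD, BD
  2-simplices (1): ABD

so the chain groups are C_0 ≅ Z^3, C_1 ≅ Z^3, C_2 ≅ Z^1.

Boundary ∂_1: C_1 → C_0 maps an edge to its endpoints' difference, ∂[p,q] = q − p. For instance
  ∂AB = B − A.
The resulting 3×3 matrix has rank 2, and its Smith normal form has invariant factors (1,1).

The boundary map ∂_2: C_2 → C_1 maps a triangle to the signed sum of its edges. For instance
  ∂ABD = BD − AD + AB.
The 3×1 boundary matrix has rank 1 and Smith normal form diag(1).

From H_k ≅ ker(∂_k) / im(∂_{k+1}) we obtain:

  H_0: rank C_0 − rank ∂_1 = 3 − 2 = 1, and the invariant factors of ∂_1 are all 1, so H_0 ≅ Z.
  H_1: rank ker ∂_1 − rank ∂_2 = (3 − 2) − 1 = 0, and the invariant factors of ∂_2 are all 1, so H_1 ≅ 0.
  H_2: rank ker ∂_2 − rank ∂_3 = (1 − 1) − 0 = 0, and there is no ∂_3, so H_2 ≅ 0.

As a check, the Euler characteristic is 3 − 3 + 1 = 1, which agrees with 1 − 0 + 0 = 1.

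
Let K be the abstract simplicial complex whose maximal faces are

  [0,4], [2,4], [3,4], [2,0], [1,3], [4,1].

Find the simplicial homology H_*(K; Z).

H_0 = Z,  H_1 = Z^2.

We work with the vertex ordering 0 < 1 < 2 < 3 < 4. The simplices of K, each written with vertices in increasing order, are:

  0-simplices (5): [0], [1], [2], [3], [4]
  1-simplices (6): [0,2], [0,4], [1,3], [1,4], [2,4], [3,4]

giving chain groups C_0 ≅ Z^5, C_1 ≅ Z^6.

Boundary ∂_1: C_1 → C_0 sends each edge [p,q] (with p < q) to q − p. For instance
  ∂[0,4] = [4] − [0].
The resulting 5×6 matrix has rank 4, and its Smith normal form has invariant factors (1,1,1,1).

Reading off H_k = ker ∂_k / im ∂_{k+1}:

  H_0: rank C_0 − rank ∂_1 = 5 − 4 = 1, and the invariant factors of ∂_1 are all 1, so H_0 = Z.
  H_1: rank ker ∂_1 − rank ∂_2 = (6 − 4) − 0 = 2, and there is no ∂_2, so H_1 = Z^2.

As a check, the Euler characteristic is 5 − 6 = -1, which agrees with 1 − 2 = -1.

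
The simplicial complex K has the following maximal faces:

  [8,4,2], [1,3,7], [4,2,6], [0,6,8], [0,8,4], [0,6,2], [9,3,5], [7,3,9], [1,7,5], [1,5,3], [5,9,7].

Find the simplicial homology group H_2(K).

We work with the vertex ordering 0 < 1 < 2 < 3 < 4 < 5 < 6 < 7 < 8 < 9. The simplices of K, each written with vertices in increasing order, are:

  0-simplices (10): [0], [1], [2], [3], [4], [5], [6], [7], [8], [9]
  1-simplices (19): [0,2], [0,4], [0,6], [0,8], [1,3], [1,5], [1,7], [2,4], [2,6], [2,8], [3,5], [3,7], [3,9], [4,6], [4,8], [5,7], [5,9], [6,8], [7,9]
  2-simplices (11): [0,2,6], [0,4,8], [0,6,8], [1,3,5], [1,3,7], [1,5,7], [2,4,6], [2,4,8], [3,5,9], [3,7,9], [5,7,9]

Hence C_0 ≅ Z^10, C_1 ≅ Z^19, C_2 ≅ Z^11.

∂_1: C_1 → C_0 sends each edge [p,q] (with p < q) to q − p.
This gives a 10×19 integer matrix of rank 8; reducing to Smith normal form yields diagonal entries (1,1,1,1,1,1,1,1).

The boundary map ∂_2: C_2 → C_1 acts by ∂[p,q,r] = [q,r] − [p,r] + [p,q]. For instance
  ∂[2,4,8] = [4,8] − [2,8] + [2,4],
  ∂[0,2,6] = [2,6] − [0,6] + [0,2].
The 19×11 boundary matrix has rank 10 and Smith normal form diag(1,1,1,1,1,1,1,1,1,1).

Reading off H_k = ker ∂_k / im ∂_{k+1}:

  H_2: rank ker ∂_2 − rank ∂_3 = (11 − 10) − 0 = 1, and there is no ∂_3, so H_2 = Z.

H_2 = Z.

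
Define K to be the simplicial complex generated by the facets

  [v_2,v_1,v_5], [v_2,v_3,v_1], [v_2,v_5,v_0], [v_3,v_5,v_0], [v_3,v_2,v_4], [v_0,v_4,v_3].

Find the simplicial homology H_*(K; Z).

K has 6 vertices, 12 edges, 6 triangles.
rank ∂_0 = 0, rank ∂_1 = 5 ⇒ b_0 = 6 − 0 − 5 = 1; all invariant factors of ∂_1 are 1 so no torsion. So H_0 = Z.
rank ∂_1 = 5, rank ∂_2 = 6 ⇒ b_1 = 12 − 5 − 6 = 1; all invariant factors of ∂_2 are 1 so no torsion. So H_1 = Z.
rank ∂_2 = 6, rank ∂_3 = 0 ⇒ b_2 = 6 − 6 − 0 = 0. So H_2 = 0.

H_0 = Z,  H_1 = Z,  H_2 = 0.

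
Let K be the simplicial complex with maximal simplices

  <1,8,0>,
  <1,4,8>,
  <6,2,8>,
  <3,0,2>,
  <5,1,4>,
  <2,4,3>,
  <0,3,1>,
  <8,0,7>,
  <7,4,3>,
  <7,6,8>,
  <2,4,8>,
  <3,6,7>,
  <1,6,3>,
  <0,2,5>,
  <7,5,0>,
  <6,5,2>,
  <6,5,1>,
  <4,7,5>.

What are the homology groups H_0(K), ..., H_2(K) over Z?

Fix the vertex order 0 < 1 < 2 < 3 < 4 < 5 < 6 < 7 < 8 and write every simplex with vertices in increasing order. Then dim K = 2 and the simplices of K are:

  0-simplices (9): [0], [1], [2], [3], [4], [5], [6], [7], [8]
  1-simplices (27): (27 of them)
  2-simplices (18): [0,1,3], [0,1,8], [0,2,3], [0,2,5], [0,5,7], [0,7,8], [1,3,6], [1,4,5], [1,4,8], [1,5,6], [2,3,4], [2,4,8], [2,5,6], [2,6,8], [3,4,7], [3,6,7], [4,5,7], [6,7,8]

so the chain groups are C_0 ≅ Z^9, C_1 ≅ Z^27, C_2 ≅ Z^18.

The boundary map ∂_1: C_1 → C_0 is given by ∂[p,q] = [q] − [p]. For instance
  ∂[0,7] = [7] − [0].
This gives a 9×27 integer matrix of rank 8; reducing to Smith normal form yields diagonal entries (1,1,1,1,1,1,1,1).

Boundary ∂_2: C_2 → C_1 acts by ∂[p,q,r] = [q,r] − [p,r] + [p,q]. For instance
  ∂[6,7,8] = [7,8] − [6,8] + [6,7],
  ∂[3,6,7] = [6,7] − [3,7] + [3,6].
This gives a 27×18 integer matrix of rank 17; reducing to Smith normal form yields diagonal entries (1,1,1,1,1,1,1,1,1,1,1,1,1,1,1,1,1).

Computing H_k = (kernel of ∂_k) / (image of ∂_{k+1}):

  H_0: rank C_0 − rank ∂_1 = 9 − 8 = 1, and the invariant factors of ∂_1 are all 1, so H_0 ≅ Z.
  H_1: rank ker ∂_1 − rank ∂_2 = (27 − 8) − 17 = 2, and the invariant factors of ∂_2 are all 1, so H_1 ≅ Z^2.
  H_2: rank ker ∂_2 − rank ∂_3 = (18 − 17) − 0 = 1, and there is no ∂_3, so H_2 ≅ Z.

H_0 ≅ Z,  H_1 ≅ Z^2,  H_2 ≅ Z.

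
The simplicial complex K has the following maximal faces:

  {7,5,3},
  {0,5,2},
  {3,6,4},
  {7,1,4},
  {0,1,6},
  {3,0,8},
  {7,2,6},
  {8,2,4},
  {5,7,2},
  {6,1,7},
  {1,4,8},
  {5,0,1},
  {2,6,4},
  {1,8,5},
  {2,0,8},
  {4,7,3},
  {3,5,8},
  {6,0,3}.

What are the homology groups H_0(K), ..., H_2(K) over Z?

Fix the vertex order 0 < 1 < 2 < 3 < 4 < 5 < 6 < 7 < 8 and write every simplex with vertices in increasing order. Then dim K = 2 and the simplices of K are:

  0-simplices (9): [0], [1], [2], [3], [4], [5], [6], [7], [8]
  1-simplices (27): (27 of them)
  2-simplices (18): [0,1,5], [0,1,6], [0,2,5], [0,2,8], [0,3,6], [0,3,8], [1,4,7], [1,4,8], [1,5,8], [1,6,7], [2,4,6], [2,4,8], [2,5,7], [2,6,7], [3,4,6], [3,4,7], [3,5,7], [3,5,8]

giving chain groups C_0 ≅ Z^9, C_1 ≅ Z^27, C_2 ≅ Z^18.

The boundary map ∂_1: C_1 → C_0 sends each edge [p,q] (with p < q) to q − p. For instance
  ∂[4,7] = [7] − [4].
The resulting 9×27 matrix has rank 8, and its Smith normal form has invariant factors (1,1,1,1,1,1,1,1).

The boundary map ∂_2: C_2 → C_1 sends each 2-simplex [p,q,r] to [q,r] − [p,r] + [p,q]. For instance
  ∂[2,4,8] = [4,8] − [2,8] + [2,4],
  ∂[1,4,8] = [4,8] − [1,8] + [1,4].
This gives a 27×18 integer matrix of rank 18; reducing to Smith normal form yields diagonal entries (1,1,1,1,1,1,1,1,1,1,1,1,1,1,1,1,1,2).

Now H_k = ker ∂_k / im ∂_{k+1}, so:

  H_0: rank C_0 − rank ∂_1 = 9 − 8 = 1, and the invariant factors of ∂_1 are all 1, so H_0 = Z.
  H_1: rank ker ∂_1 − rank ∂_2 = (27 − 8) − 18 = 1, and ∂_2 has invariant factor 2 > 1, so H_1 = Z ⊕ Z_2.
  H_2: rank ker ∂_2 − rank ∂_3 = (18 − 18) − 0 = 0, and there is no ∂_3, so H_2 = 0.

As a check, the Euler characteristic is 9 − 27 + 18 = 0, which agrees with 1 − 1 + 0 = 0.

H_0 ≅ Z,  H_1 ≅ Z ⊕ Z_2,  H_2 = 0.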